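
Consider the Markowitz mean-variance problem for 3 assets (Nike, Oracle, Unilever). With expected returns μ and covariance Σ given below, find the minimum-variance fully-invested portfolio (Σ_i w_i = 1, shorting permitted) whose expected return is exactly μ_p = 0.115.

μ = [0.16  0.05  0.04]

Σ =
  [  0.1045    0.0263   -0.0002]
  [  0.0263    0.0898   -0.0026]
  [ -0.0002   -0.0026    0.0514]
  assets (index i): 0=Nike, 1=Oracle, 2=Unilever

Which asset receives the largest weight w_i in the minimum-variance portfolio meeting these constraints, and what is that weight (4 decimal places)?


u=Σ⁻¹μ = [1.4971  0.1412  0.7912]
v=Σ⁻¹𝟙 = [7.1894  9.6085  19.9693]
a=μᵀu=0.278240  b=𝟙ᵀu=2.429496  c=𝟙ᵀv=36.767103  D=ac−b²=4.327637
λ₁=(c·0.115−b)/D = (36.767103·0.115−2.429496)/4.327637 = 0.415636
λ₂=(a−b·0.115)/D = (0.278240−2.429496·0.115)/4.327637 = -0.000266
w* = 0.415636·u + -0.000266·v:
  w_0 = 0.415636·1.4971 + -0.000266·7.1894 = 0.6203  (Nike)
  w_1 = 0.415636·0.1412 + -0.000266·9.6085 = 0.0562  (Oracle)
  w_2 = 0.415636·0.7912 + -0.000266·19.9693 = 0.3235  (Unilever)
Σw_i=1.0000  μᵀw=0.1150
σ²=wᵀΣw=λ₁·μ_p+λ₂ = 0.415636·0.115 + -0.000266 = 0.047532 ≈ 0.0475

Nike (0.6203)


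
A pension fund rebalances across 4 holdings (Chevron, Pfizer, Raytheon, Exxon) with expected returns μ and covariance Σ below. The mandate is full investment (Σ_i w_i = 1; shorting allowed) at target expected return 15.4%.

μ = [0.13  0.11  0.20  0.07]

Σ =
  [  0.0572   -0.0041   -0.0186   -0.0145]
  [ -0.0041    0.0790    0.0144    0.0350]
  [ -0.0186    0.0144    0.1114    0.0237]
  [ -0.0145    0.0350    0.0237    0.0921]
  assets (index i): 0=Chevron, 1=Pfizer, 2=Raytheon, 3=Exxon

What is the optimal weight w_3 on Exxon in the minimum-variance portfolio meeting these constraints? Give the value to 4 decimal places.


-0.0103

x=Σ⁻¹μ = [3.1142  1.0289  2.1153  0.3150]
y=Σ⁻¹𝟙 = [23.5657  8.1127  9.9648  8.9207]
a=μᵀx=0.963126  b=𝟙ᵀx=6.573342  c=𝟙ᵀy=50.563837  D=ac−b²=5.490496
λ₁=(c·0.154−b)/D = (50.563837·0.154−6.573342)/5.490496 = 0.221016
λ₂=(a−b·0.154)/D = (0.963126−6.573342·0.154)/5.490496 = -0.008955
w* = 0.221016·x + -0.008955·y:
  w_0 = 0.221016·3.1142 + -0.008955·23.5657 = 0.4772  (Chevron)
  w_1 = 0.221016·1.0289 + -0.008955·8.1127 = 0.1548  (Pfizer)
  w_2 = 0.221016·2.1153 + -0.008955·9.9648 = 0.3783  (Raytheon)
  w_3 = 0.221016·0.3150 + -0.008955·8.9207 = -0.0103  (Exxon)
Σw_i=1.0000  μᵀw=0.1540
σ²=wᵀΣw=λ₁·μ_p+λ₂ = 0.221016·0.154 + -0.008955 = 0.025081 ≈ 0.0251


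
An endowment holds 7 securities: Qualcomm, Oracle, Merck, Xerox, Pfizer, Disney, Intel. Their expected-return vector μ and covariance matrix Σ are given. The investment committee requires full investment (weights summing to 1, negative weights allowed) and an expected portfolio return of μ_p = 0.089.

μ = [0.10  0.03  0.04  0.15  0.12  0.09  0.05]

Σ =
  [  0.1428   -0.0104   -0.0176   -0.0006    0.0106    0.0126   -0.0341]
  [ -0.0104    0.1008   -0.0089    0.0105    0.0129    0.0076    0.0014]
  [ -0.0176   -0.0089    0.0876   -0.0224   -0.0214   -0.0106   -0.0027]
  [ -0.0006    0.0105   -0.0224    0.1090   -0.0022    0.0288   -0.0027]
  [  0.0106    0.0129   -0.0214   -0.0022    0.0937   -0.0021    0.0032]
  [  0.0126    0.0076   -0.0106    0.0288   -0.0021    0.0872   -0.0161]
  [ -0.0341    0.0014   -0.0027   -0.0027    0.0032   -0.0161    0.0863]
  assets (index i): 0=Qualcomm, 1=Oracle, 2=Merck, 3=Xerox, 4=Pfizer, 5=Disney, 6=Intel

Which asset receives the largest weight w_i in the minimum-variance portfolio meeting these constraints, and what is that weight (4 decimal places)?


Merck (0.2084)

g=Σ⁻¹μ = [1.0013  0.1065  1.5690  1.5388  1.5256  0.8126  1.1655]
h=Σ⁻¹𝟙 = [13.1852  9.3671  22.9553  10.6564  12.9873  11.9191  19.4391]
a=μᵀg=0.711391  b=𝟙ᵀg=7.719355  c=𝟙ᵀh=100.509472  D=ac−b²=11.913064
λ₁=(c·0.089−b)/D = (100.509472·0.089−7.719355)/11.913064 = 0.102911
λ₂=(a−b·0.089)/D = (0.711391−7.719355·0.089)/11.913064 = 0.002045
w* = 0.102911·g + 0.002045·h:
  w_0 = 0.102911·1.0013 + 0.002045·13.1852 = 0.1300  (Qualcomm)
  w_1 = 0.102911·0.1065 + 0.002045·9.3671 = 0.0301  (Oracle)
  w_2 = 0.102911·1.5690 + 0.002045·22.9553 = 0.2084  (Merck)
  w_3 = 0.102911·1.5388 + 0.002045·10.6564 = 0.1802  (Xerox)
  w_4 = 0.102911·1.5256 + 0.002045·12.9873 = 0.1836  (Pfizer)
  w_5 = 0.102911·0.8126 + 0.002045·11.9191 = 0.1080  (Disney)
  w_6 = 0.102911·1.1655 + 0.002045·19.4391 = 0.1597  (Intel)
Σw_i=1.0000  μᵀw=0.0890
σ²=wᵀΣw=λ₁·μ_p+λ₂ = 0.102911·0.089 + 0.002045 = 0.011205 ≈ 0.0112


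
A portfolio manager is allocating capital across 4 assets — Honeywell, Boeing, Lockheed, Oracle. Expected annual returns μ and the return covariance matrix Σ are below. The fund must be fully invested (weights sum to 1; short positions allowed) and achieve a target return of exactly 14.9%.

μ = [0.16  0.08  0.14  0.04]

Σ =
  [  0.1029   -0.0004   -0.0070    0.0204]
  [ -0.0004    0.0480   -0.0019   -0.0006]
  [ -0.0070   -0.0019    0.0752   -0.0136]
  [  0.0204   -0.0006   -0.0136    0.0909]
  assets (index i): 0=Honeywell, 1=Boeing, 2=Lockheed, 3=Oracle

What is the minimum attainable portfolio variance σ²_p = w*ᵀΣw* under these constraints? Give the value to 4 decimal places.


0.0366

g=Σ⁻¹μ = [1.6264  1.7696  2.1312  0.4056]
h=Σ⁻¹𝟙 = [8.6200  21.7154  16.7683  11.7187]
a=μᵀg=0.716374  b=𝟙ᵀg=5.932744  c=𝟙ᵀh=58.822397  D=ac−b²=6.941369
λ₁=(c·0.149−b)/D = (58.822397·0.149−5.932744)/6.941369 = 0.407959
λ₂=(a−b·0.149)/D = (0.716374−5.932744·0.149)/6.941369 = -0.024146
w* = 0.407959·g + -0.024146·h:
  w_0 = 0.407959·1.6264 + -0.024146·8.6200 = 0.4553  (Honeywell)
  w_1 = 0.407959·1.7696 + -0.024146·21.7154 = 0.1976  (Boeing)
  w_2 = 0.407959·2.1312 + -0.024146·16.7683 = 0.4645  (Lockheed)
  w_3 = 0.407959·0.4056 + -0.024146·11.7187 = -0.1175  (Oracle)
Σw_i=1.0000  μᵀw=0.1490
σ²=wᵀΣw=λ₁·μ_p+λ₂ = 0.407959·0.149 + -0.024146 = 0.036640 ≈ 0.0366


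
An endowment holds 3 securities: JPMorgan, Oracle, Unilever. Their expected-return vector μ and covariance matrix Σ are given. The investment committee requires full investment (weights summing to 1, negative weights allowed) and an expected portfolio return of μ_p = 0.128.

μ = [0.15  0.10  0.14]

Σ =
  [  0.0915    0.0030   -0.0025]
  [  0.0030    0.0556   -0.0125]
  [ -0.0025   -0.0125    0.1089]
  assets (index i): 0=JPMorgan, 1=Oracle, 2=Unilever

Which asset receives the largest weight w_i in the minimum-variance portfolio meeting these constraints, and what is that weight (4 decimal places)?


x=Σ⁻¹μ = [1.6143  2.0620  1.5593]
y=Σ⁻¹𝟙 = [10.5920  20.0507  11.7274]
a=μᵀx=0.666660  b=𝟙ᵀx=5.235698  c=𝟙ᵀy=42.370033  D=ac−b²=0.833877
λ₁=(c·0.128−b)/D = (42.370033·0.128−5.235698)/0.833877 = 0.225052
λ₂=(a−b·0.128)/D = (0.666660−5.235698·0.128)/0.833877 = -0.004208
w* = 0.225052·x + -0.004208·y:
  w_0 = 0.225052·1.6143 + -0.004208·10.5920 = 0.3187  (JPMorgan)
  w_1 = 0.225052·2.0620 + -0.004208·20.0507 = 0.3797  (Oracle)
  w_2 = 0.225052·1.5593 + -0.004208·11.7274 = 0.3016  (Unilever)
Σw_i=1.0000  μᵀw=0.1280
σ²=wᵀΣw=λ₁·μ_p+λ₂ = 0.225052·0.128 + -0.004208 = 0.024598 ≈ 0.0246

Oracle (0.3797)


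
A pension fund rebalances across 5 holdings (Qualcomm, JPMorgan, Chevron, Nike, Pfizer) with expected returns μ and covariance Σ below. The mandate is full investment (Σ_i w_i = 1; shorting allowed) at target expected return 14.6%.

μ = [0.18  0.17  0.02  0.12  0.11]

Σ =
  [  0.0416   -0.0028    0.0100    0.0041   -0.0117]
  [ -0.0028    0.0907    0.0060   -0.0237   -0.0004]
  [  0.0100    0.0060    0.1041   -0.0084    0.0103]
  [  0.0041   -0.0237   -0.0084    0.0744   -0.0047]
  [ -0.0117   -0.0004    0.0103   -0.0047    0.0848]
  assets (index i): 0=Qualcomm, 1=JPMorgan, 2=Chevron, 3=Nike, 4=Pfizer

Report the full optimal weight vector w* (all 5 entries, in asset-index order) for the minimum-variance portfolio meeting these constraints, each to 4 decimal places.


0.3520  0.2072  0.0360  0.2162  0.1886

x=Σ⁻¹μ = [5.0113  2.6631  -0.4758  2.2694  2.1847]
y=Σ⁻¹𝟙 = [26.2586  16.4459  6.0991  18.9194  15.8008]
a=μᵀx=1.857898  b=𝟙ᵀx=11.652732  c=𝟙ᵀy=83.523666  D=ac−b²=19.392283
λ₁=(c·0.146−b)/D = (83.523666·0.146−11.652732)/19.392283 = 0.027935
λ₂=(a−b·0.146)/D = (1.857898−11.652732·0.146)/19.392283 = 0.008075
w* = 0.027935·x + 0.008075·y:
  w_0 = 0.027935·5.0113 + 0.008075·26.2586 = 0.3520  (Qualcomm)
  w_1 = 0.027935·2.6631 + 0.008075·16.4459 = 0.2072  (JPMorgan)
  w_2 = 0.027935·-0.4758 + 0.008075·6.0991 = 0.0360  (Chevron)
  w_3 = 0.027935·2.2694 + 0.008075·18.9194 = 0.2162  (Nike)
  w_4 = 0.027935·2.1847 + 0.008075·15.8008 = 0.1886  (Pfizer)
Σw_i=1.0000  μᵀw=0.1460
σ²=wᵀΣw=λ₁·μ_p+λ₂ = 0.027935·0.146 + 0.008075 = 0.012154 ≈ 0.0122


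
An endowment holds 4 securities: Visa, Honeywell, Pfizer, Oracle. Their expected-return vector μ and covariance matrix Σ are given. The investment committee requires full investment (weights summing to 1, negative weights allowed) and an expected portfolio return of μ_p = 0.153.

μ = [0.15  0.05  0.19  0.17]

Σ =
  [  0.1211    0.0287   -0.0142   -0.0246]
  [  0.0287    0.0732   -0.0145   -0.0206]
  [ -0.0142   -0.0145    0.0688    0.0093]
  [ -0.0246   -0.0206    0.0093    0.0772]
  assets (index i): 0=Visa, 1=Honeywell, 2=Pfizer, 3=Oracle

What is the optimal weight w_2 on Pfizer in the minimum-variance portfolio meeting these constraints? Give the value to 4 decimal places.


g=Σ⁻¹μ = [1.8418  1.3478  3.0499  2.7812]
h=Σ⁻¹𝟙 = [9.7670  18.7027  17.9383  18.8953]
a=μᵀg=1.395942  b=𝟙ᵀg=9.020654  c=𝟙ᵀh=65.303228  D=ac−b²=9.787308
λ₁=(c·0.153−b)/D = (65.303228·0.153−9.020654)/9.787308 = 0.099184
λ₂=(a−b·0.153)/D = (1.395942−9.020654·0.153)/9.787308 = 0.001612
w* = 0.099184·g + 0.001612·h:
  w_0 = 0.099184·1.8418 + 0.001612·9.7670 = 0.1984  (Visa)
  w_1 = 0.099184·1.3478 + 0.001612·18.7027 = 0.1638  (Honeywell)
  w_2 = 0.099184·3.0499 + 0.001612·17.9383 = 0.3314  (Pfizer)
  w_3 = 0.099184·2.7812 + 0.001612·18.8953 = 0.3063  (Oracle)
Σw_i=1.0000  μᵀw=0.1530
σ²=wᵀΣw=λ₁·μ_p+λ₂ = 0.099184·0.153 + 0.001612 = 0.016788 ≈ 0.0168

0.3314


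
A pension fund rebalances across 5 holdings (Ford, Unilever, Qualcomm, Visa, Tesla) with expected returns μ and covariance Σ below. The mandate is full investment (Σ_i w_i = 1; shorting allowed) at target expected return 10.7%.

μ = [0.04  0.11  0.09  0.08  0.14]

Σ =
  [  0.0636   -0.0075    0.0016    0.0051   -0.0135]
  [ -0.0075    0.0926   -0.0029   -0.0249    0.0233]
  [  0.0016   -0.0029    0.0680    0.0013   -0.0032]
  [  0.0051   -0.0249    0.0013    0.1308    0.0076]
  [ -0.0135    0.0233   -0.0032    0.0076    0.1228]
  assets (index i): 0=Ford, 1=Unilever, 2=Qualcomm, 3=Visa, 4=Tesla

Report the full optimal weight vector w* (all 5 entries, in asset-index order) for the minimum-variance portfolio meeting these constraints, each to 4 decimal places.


0.0185  0.2718  0.2926  0.1395  0.2776

p=Σ⁻¹μ = [0.8925  1.2547  1.3884  0.7443  0.9902]
q=Σ⁻¹𝟙 = [17.7691  13.2306  15.0316  8.8901  7.4279]
a=μᵀp=0.496847  b=𝟙ᵀp=5.270092  c=𝟙ᵀq=62.349356  D=ac−b²=3.204203
λ₁=(c·0.107−b)/D = (62.349356·0.107−5.270092)/3.204203 = 0.437328
λ₂=(a−b·0.107)/D = (0.496847−5.270092·0.107)/3.204203 = -0.020927
w* = 0.437328·p + -0.020927·q:
  w_0 = 0.437328·0.8925 + -0.020927·17.7691 = 0.0185  (Ford)
  w_1 = 0.437328·1.2547 + -0.020927·13.2306 = 0.2718  (Unilever)
  w_2 = 0.437328·1.3884 + -0.020927·15.0316 = 0.2926  (Qualcomm)
  w_3 = 0.437328·0.7443 + -0.020927·8.8901 = 0.1395  (Visa)
  w_4 = 0.437328·0.9902 + -0.020927·7.4279 = 0.2776  (Tesla)
Σw_i=1.0000  μᵀw=0.1070
σ²=wᵀΣw=λ₁·μ_p+λ₂ = 0.437328·0.107 + -0.020927 = 0.025868 ≈ 0.0259


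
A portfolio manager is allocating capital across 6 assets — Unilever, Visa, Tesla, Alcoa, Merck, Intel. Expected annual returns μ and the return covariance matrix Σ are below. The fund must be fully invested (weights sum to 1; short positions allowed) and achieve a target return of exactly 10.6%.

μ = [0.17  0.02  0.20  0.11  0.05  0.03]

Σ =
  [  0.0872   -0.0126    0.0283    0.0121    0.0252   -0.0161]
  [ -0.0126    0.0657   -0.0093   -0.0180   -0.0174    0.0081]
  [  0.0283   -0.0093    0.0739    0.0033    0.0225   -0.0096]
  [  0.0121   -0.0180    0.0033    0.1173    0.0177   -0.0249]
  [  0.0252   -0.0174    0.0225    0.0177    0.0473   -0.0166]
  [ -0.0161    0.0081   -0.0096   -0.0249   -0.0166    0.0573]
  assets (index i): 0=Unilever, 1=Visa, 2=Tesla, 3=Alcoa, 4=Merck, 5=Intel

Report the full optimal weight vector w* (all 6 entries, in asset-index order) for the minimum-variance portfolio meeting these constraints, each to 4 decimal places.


x=Σ⁻¹μ = [1.5381  0.9715  2.5558  1.2862  -0.5215  1.6545]
y=Σ⁻¹𝟙 = [8.2007  25.2893  8.5652  13.8352  27.9591  31.7283]
a=μᵀx=0.957119  b=𝟙ᵀx=7.484620  c=𝟙ᵀy=115.577856  D=ac−b²=54.602259
λ₁=(c·0.106−b)/D = (115.577856·0.106−7.484620)/54.602259 = 0.087297
λ₂=(a−b·0.106)/D = (0.957119−7.484620·0.106)/54.602259 = 0.002999
w* = 0.087297·x + 0.002999·y:
  w_0 = 0.087297·1.5381 + 0.002999·8.2007 = 0.1589  (Unilever)
  w_1 = 0.087297·0.9715 + 0.002999·25.2893 = 0.1606  (Visa)
  w_2 = 0.087297·2.5558 + 0.002999·8.5652 = 0.2488  (Tesla)
  w_3 = 0.087297·1.2862 + 0.002999·13.8352 = 0.1538  (Alcoa)
  w_4 = 0.087297·-0.5215 + 0.002999·27.9591 = 0.0383  (Merck)
  w_5 = 0.087297·1.6545 + 0.002999·31.7283 = 0.2396  (Intel)
Σw_i=1.0000  μᵀw=0.1060
σ²=wᵀΣw=λ₁·μ_p+λ₂ = 0.087297·0.106 + 0.002999 = 0.012252 ≈ 0.0123

0.1589  0.1606  0.2488  0.1538  0.0383  0.2396


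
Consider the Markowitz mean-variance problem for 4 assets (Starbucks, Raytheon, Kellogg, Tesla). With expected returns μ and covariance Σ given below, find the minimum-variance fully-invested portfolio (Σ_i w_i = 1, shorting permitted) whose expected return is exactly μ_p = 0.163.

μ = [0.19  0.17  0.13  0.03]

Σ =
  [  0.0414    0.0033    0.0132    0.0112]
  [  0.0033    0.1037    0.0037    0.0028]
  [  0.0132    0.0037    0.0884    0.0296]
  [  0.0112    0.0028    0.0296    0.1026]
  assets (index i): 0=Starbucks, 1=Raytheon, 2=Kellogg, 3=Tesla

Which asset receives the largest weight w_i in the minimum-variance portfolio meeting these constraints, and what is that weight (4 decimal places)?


u=Σ⁻¹μ = [4.3067  1.4823  0.9282  -0.4860]
v=Σ⁻¹𝟙 = [20.0158  8.6384  6.0979  5.5666]
a=μᵀu=1.176356  b=𝟙ᵀu=6.231256  c=𝟙ᵀv=40.318741  D=ac−b²=8.600661
λ₁=(c·0.163−b)/D = (40.318741·0.163−6.231256)/8.600661 = 0.039613
λ₂=(a−b·0.163)/D = (1.176356−6.231256·0.163)/8.600661 = 0.018680
w* = 0.039613·u + 0.018680·v:
  w_0 = 0.039613·4.3067 + 0.018680·20.0158 = 0.5445  (Starbucks)
  w_1 = 0.039613·1.4823 + 0.018680·8.6384 = 0.2201  (Raytheon)
  w_2 = 0.039613·0.9282 + 0.018680·6.0979 = 0.1507  (Kellogg)
  w_3 = 0.039613·-0.4860 + 0.018680·5.5666 = 0.0847  (Tesla)
Σw_i=1.0000  μᵀw=0.1630
σ²=wᵀΣw=λ₁·μ_p+λ₂ = 0.039613·0.163 + 0.018680 = 0.025137 ≈ 0.0251

Starbucks (0.5445)


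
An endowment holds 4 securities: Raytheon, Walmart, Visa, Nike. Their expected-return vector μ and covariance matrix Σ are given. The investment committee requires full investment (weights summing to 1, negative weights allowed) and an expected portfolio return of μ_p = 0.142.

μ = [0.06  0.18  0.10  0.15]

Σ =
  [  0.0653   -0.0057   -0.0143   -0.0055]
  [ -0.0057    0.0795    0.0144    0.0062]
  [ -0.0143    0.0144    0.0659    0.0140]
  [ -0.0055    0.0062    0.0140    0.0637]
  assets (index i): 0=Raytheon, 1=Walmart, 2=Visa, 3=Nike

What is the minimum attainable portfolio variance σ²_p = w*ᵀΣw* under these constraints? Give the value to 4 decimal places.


0.0241

p=Σ⁻¹μ = [1.4800  2.0358  0.9529  2.0750]
q=Σ⁻¹𝟙 = [20.5217  10.3817  14.5412  13.2641]
a=μᵀp=0.861791  b=𝟙ᵀp=6.543746  c=𝟙ᵀq=58.708743  D=ac−b²=7.774055
λ₁=(c·0.142−b)/D = (58.708743·0.142−6.543746)/7.774055 = 0.230625
λ₂=(a−b·0.142)/D = (0.861791−6.543746·0.142)/7.774055 = -0.008673
w* = 0.230625·p + -0.008673·q:
  w_0 = 0.230625·1.4800 + -0.008673·20.5217 = 0.1633  (Raytheon)
  w_1 = 0.230625·2.0358 + -0.008673·10.3817 = 0.3795  (Walmart)
  w_2 = 0.230625·0.9529 + -0.008673·14.5412 = 0.0937  (Visa)
  w_3 = 0.230625·2.0750 + -0.008673·13.2641 = 0.3635  (Nike)
Σw_i=1.0000  μᵀw=0.1420
σ²=wᵀΣw=λ₁·μ_p+λ₂ = 0.230625·0.142 + -0.008673 = 0.024076 ≈ 0.0241


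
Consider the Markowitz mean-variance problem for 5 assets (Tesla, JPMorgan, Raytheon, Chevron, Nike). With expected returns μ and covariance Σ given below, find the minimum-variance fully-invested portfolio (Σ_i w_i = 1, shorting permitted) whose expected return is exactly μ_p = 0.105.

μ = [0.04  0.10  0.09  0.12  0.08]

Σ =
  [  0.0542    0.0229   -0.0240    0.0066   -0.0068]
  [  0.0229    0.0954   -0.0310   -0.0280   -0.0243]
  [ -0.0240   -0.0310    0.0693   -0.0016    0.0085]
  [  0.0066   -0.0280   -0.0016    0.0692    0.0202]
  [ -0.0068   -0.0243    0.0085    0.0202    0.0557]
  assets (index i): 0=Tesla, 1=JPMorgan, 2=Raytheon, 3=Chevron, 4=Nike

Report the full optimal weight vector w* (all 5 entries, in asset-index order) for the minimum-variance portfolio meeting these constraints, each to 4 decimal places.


g=Σ⁻¹μ = [0.5859  2.8711  2.6646  2.4767  1.4555]
h=Σ⁻¹𝟙 = [21.9252  25.8617  31.4479  17.4878  20.7714]
a=μᵀg=0.963998  b=𝟙ᵀg=10.053729  c=𝟙ᵀh=117.493914  D=ac−b²=12.186436
λ₁=(c·0.105−b)/D = (117.493914·0.105−10.053729)/12.186436 = 0.187350
λ₂=(a−b·0.105)/D = (0.963998−10.053729·0.105)/12.186436 = -0.007520
w* = 0.187350·g + -0.007520·h:
  w_0 = 0.187350·0.5859 + -0.007520·21.9252 = -0.0551  (Tesla)
  w_1 = 0.187350·2.8711 + -0.007520·25.8617 = 0.3434  (JPMorgan)
  w_2 = 0.187350·2.6646 + -0.007520·31.4479 = 0.2627  (Raytheon)
  w_3 = 0.187350·2.4767 + -0.007520·17.4878 = 0.3325  (Chevron)
  w_4 = 0.187350·1.4555 + -0.007520·20.7714 = 0.1165  (Nike)
Σw_i=1.0000  μᵀw=0.1050
σ²=wᵀΣw=λ₁·μ_p+λ₂ = 0.187350·0.105 + -0.007520 = 0.012152 ≈ 0.0122

-0.0551  0.3434  0.2627  0.3325  0.1165


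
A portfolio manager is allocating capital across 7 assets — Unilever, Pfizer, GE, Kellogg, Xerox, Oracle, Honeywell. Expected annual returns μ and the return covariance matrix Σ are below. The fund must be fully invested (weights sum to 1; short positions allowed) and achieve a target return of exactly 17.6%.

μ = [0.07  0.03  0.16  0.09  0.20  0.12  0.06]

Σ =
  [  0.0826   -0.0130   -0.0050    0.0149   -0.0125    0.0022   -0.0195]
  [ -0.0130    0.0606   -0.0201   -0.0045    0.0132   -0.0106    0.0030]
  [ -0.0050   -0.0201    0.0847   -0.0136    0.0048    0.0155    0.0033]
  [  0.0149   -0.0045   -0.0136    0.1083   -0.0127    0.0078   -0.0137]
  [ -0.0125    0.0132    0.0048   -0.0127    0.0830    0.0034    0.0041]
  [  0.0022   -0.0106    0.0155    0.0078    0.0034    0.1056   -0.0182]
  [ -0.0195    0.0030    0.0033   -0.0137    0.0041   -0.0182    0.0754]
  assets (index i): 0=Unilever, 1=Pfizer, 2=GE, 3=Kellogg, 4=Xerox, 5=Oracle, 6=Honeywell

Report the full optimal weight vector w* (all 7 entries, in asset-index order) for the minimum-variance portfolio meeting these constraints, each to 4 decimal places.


x=Σ⁻¹μ = [1.6029  1.2096  2.1098  1.3186  2.4283  0.9829  1.4147]
y=Σ⁻¹𝟙 = [21.4298  26.6664  17.9164  12.7549  10.4179  11.4957  21.4855]
a=μᵀx=1.293227  b=𝟙ᵀx=11.066830  c=𝟙ᵀy=122.166501  D=ac−b²=35.514279
λ₁=(c·0.176−b)/D = (122.166501·0.176−11.066830)/35.514279 = 0.293811
λ₂=(a−b·0.176)/D = (1.293227−11.066830·0.176)/35.514279 = -0.018430
w* = 0.293811·x + -0.018430·y:
  w_0 = 0.293811·1.6029 + -0.018430·21.4298 = 0.0760  (Unilever)
  w_1 = 0.293811·1.2096 + -0.018430·26.6664 = -0.1361  (Pfizer)
  w_2 = 0.293811·2.1098 + -0.018430·17.9164 = 0.2897  (GE)
  w_3 = 0.293811·1.3186 + -0.018430·12.7549 = 0.1523  (Kellogg)
  w_4 = 0.293811·2.4283 + -0.018430·10.4179 = 0.5215  (Xerox)
  w_5 = 0.293811·0.9829 + -0.018430·11.4957 = 0.0769  (Oracle)
  w_6 = 0.293811·1.4147 + -0.018430·21.4855 = 0.0197  (Honeywell)
Σw_i=1.0000  μᵀw=0.1760
σ²=wᵀΣw=λ₁·μ_p+λ₂ = 0.293811·0.176 + -0.018430 = 0.033280 ≈ 0.0333

0.0760  -0.1361  0.2897  0.1523  0.5215  0.0769  0.0197


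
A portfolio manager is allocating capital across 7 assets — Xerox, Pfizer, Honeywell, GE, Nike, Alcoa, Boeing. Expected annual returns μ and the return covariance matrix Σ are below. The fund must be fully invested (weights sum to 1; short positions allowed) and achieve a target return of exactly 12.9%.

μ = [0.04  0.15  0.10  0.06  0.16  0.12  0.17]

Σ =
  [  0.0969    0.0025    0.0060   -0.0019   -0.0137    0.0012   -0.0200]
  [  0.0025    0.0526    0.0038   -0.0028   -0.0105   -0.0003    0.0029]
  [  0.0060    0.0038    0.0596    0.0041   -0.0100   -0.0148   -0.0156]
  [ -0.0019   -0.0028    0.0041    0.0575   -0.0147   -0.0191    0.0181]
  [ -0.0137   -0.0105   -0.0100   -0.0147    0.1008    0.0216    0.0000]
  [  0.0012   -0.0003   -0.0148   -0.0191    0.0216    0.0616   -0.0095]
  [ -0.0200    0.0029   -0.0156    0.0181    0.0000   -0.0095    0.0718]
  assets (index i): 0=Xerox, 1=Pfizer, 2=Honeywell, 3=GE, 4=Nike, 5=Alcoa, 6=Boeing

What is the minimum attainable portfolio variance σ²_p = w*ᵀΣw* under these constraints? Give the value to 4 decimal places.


0.0080

p=Σ⁻¹μ = [1.0804  2.8643  3.2121  1.4409  1.9200  2.9926  3.2835]
q=Σ⁻¹𝟙 = [14.5479  19.3719  27.3159  23.1707  13.9765  28.1319  21.0135]
a=μᵀp=2.105047  b=𝟙ᵀp=16.793898  c=𝟙ᵀq=147.528314  D=ac−b²=28.519032
λ₁=(c·0.129−b)/D = (147.528314·0.129−16.793898)/28.519032 = 0.078448
λ₂=(a−b·0.129)/D = (2.105047−16.793898·0.129)/28.519032 = -0.002152
w* = 0.078448·p + -0.002152·q:
  w_0 = 0.078448·1.0804 + -0.002152·14.5479 = 0.0534  (Xerox)
  w_1 = 0.078448·2.8643 + -0.002152·19.3719 = 0.1830  (Pfizer)
  w_2 = 0.078448·3.2121 + -0.002152·27.3159 = 0.1932  (Honeywell)
  w_3 = 0.078448·1.4409 + -0.002152·23.1707 = 0.0632  (GE)
  w_4 = 0.078448·1.9200 + -0.002152·13.9765 = 0.1205  (Nike)
  w_5 = 0.078448·2.9926 + -0.002152·28.1319 = 0.1742  (Alcoa)
  w_6 = 0.078448·3.2835 + -0.002152·21.0135 = 0.2124  (Boeing)
Σw_i=1.0000  μᵀw=0.1290
σ²=wᵀΣw=λ₁·μ_p+λ₂ = 0.078448·0.129 + -0.002152 = 0.007968 ≈ 0.0080


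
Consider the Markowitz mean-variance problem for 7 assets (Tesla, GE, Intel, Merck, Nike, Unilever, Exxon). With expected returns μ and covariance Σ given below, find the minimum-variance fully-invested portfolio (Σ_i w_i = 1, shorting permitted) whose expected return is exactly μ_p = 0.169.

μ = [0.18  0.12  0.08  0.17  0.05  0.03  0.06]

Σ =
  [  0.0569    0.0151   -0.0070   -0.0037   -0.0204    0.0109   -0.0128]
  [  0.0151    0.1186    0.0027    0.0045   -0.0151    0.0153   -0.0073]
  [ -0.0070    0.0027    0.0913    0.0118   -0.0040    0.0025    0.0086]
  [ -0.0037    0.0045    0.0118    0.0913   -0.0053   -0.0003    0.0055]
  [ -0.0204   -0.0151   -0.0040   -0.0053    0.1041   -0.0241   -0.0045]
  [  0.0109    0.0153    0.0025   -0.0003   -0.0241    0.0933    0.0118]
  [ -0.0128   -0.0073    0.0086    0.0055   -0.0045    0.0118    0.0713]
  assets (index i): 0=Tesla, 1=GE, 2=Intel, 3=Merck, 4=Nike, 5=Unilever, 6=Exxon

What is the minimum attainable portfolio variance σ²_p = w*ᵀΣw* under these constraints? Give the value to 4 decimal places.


u=Σ⁻¹μ = [4.1235  0.6988  0.8562  1.8833  1.5658  -0.0790  1.5167]
v=Σ⁻¹𝟙 = [26.9213  6.7531  10.4511  10.4943  19.6523  9.1189  17.2107]
a=μᵀu=1.381652  b=𝟙ᵀu=10.565152  c=𝟙ᵀv=100.601679  D=ac−b²=27.374046
λ₁=(c·0.169−b)/D = (100.601679·0.169−10.565152)/27.374046 = 0.235133
λ₂=(a−b·0.169)/D = (1.381652−10.565152·0.169)/27.374046 = -0.014753
w* = 0.235133·u + -0.014753·v:
  w_0 = 0.235133·4.1235 + -0.014753·26.9213 = 0.5724  (Tesla)
  w_1 = 0.235133·0.6988 + -0.014753·6.7531 = 0.0647  (GE)
  w_2 = 0.235133·0.8562 + -0.014753·10.4511 = 0.0471  (Intel)
  w_3 = 0.235133·1.8833 + -0.014753·10.4943 = 0.2880  (Merck)
  w_4 = 0.235133·1.5658 + -0.014753·19.6523 = 0.0782  (Nike)
  w_5 = 0.235133·-0.0790 + -0.014753·9.1189 = -0.1531  (Unilever)
  w_6 = 0.235133·1.5167 + -0.014753·17.2107 = 0.1027  (Exxon)
Σw_i=1.0000  μᵀw=0.1690
σ²=wᵀΣw=λ₁·μ_p+λ₂ = 0.235133·0.169 + -0.014753 = 0.024984 ≈ 0.0250

0.0250


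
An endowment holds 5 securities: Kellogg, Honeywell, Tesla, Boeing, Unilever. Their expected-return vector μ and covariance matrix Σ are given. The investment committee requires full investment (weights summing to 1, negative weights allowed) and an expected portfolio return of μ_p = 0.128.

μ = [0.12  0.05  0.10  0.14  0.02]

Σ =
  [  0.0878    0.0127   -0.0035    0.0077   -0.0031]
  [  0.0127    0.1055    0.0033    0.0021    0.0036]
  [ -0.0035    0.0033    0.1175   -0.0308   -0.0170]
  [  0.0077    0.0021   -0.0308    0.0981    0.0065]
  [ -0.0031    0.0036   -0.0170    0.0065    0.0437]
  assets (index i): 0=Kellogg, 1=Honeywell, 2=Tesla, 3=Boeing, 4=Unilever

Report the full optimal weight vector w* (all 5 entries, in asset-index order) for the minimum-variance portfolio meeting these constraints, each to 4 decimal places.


0.3042  -0.0066  0.3074  0.4432  -0.0482

p=Σ⁻¹μ = [1.2726  0.2122  1.4566  1.7243  0.8406]
q=Σ⁻¹𝟙 = [10.9710  6.4786  15.8677  12.3561  27.4628]
a=μᵀp=0.567198  b=𝟙ᵀp=5.506329  c=𝟙ᵀq=73.136159  D=ac−b²=11.163009
λ₁=(c·0.128−b)/D = (73.136159·0.128−5.506329)/11.163009 = 0.345346
λ₂=(a−b·0.128)/D = (0.567198−5.506329·0.128)/11.163009 = -0.012328
w* = 0.345346·p + -0.012328·q:
  w_0 = 0.345346·1.2726 + -0.012328·10.9710 = 0.3042  (Kellogg)
  w_1 = 0.345346·0.2122 + -0.012328·6.4786 = -0.0066  (Honeywell)
  w_2 = 0.345346·1.4566 + -0.012328·15.8677 = 0.3074  (Tesla)
  w_3 = 0.345346·1.7243 + -0.012328·12.3561 = 0.4432  (Boeing)
  w_4 = 0.345346·0.8406 + -0.012328·27.4628 = -0.0482  (Unilever)
Σw_i=1.0000  μᵀw=0.1280
σ²=wᵀΣw=λ₁·μ_p+λ₂ = 0.345346·0.128 + -0.012328 = 0.031877 ≈ 0.0319


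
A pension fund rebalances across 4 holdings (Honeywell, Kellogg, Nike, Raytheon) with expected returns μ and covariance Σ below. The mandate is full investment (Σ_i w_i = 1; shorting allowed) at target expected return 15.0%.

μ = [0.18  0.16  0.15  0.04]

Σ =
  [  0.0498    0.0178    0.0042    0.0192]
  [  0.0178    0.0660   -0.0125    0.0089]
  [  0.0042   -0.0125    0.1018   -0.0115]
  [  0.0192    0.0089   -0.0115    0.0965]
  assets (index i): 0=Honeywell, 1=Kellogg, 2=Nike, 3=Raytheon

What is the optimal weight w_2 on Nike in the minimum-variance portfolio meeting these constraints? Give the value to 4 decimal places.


0.2625

x=Σ⁻¹μ = [2.8276  1.9808  1.5840  -0.1420]
y=Σ⁻¹𝟙 = [11.1026  13.2926  11.9407  8.3507]
a=μᵀx=1.057818  b=𝟙ᵀx=6.250404  c=𝟙ᵀy=44.686540  D=ac−b²=8.202662
λ₁=(c·0.150−b)/D = (44.686540·0.150−6.250404)/8.202662 = 0.055174
λ₂=(a−b·0.150)/D = (1.057818−6.250404·0.150)/8.202662 = 0.014661
w* = 0.055174·x + 0.014661·y:
  w_0 = 0.055174·2.8276 + 0.014661·11.1026 = 0.3188  (Honeywell)
  w_1 = 0.055174·1.9808 + 0.014661·13.2926 = 0.3042  (Kellogg)
  w_2 = 0.055174·1.5840 + 0.014661·11.9407 = 0.2625  (Nike)
  w_3 = 0.055174·-0.1420 + 0.014661·8.3507 = 0.1146  (Raytheon)
Σw_i=1.0000  μᵀw=0.1500
σ²=wᵀΣw=λ₁·μ_p+λ₂ = 0.055174·0.150 + 0.014661 = 0.022937 ≈ 0.0229


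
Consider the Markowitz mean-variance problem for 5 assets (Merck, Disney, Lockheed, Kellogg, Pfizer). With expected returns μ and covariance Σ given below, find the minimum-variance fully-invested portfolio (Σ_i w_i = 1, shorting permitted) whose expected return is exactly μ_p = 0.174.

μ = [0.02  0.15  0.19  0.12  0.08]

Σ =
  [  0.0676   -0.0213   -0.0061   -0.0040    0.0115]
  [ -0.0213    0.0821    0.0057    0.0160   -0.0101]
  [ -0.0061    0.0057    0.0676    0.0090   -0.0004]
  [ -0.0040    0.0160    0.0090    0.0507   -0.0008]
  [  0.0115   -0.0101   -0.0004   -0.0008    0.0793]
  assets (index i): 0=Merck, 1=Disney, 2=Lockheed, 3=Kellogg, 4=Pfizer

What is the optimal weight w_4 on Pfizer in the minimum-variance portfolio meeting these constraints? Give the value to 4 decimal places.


0.1119

x=Σ⁻¹μ = [0.9765  1.7570  2.5639  1.4519  1.1186]
y=Σ⁻¹𝟙 = [19.5544  14.9890  13.4554  14.3356  11.8961]
a=μᵀx=1.033946  b=𝟙ᵀx=7.867915  c=𝟙ᵀy=74.230485  D=ac−b²=14.846238
λ₁=(c·0.174−b)/D = (74.230485·0.174−7.867915)/14.846238 = 0.340032
λ₂=(a−b·0.174)/D = (1.033946−7.867915·0.174)/14.846238 = -0.022569
w* = 0.340032·x + -0.022569·y:
  w_0 = 0.340032·0.9765 + -0.022569·19.5544 = -0.1093  (Merck)
  w_1 = 0.340032·1.7570 + -0.022569·14.9890 = 0.2591  (Disney)
  w_2 = 0.340032·2.5639 + -0.022569·13.4554 = 0.5681  (Lockheed)
  w_3 = 0.340032·1.4519 + -0.022569·14.3356 = 0.1702  (Kellogg)
  w_4 = 0.340032·1.1186 + -0.022569·11.8961 = 0.1119  (Pfizer)
Σw_i=1.0000  μᵀw=0.1740
σ²=wᵀΣw=λ₁·μ_p+λ₂ = 0.340032·0.174 + -0.022569 = 0.036596 ≈ 0.0366


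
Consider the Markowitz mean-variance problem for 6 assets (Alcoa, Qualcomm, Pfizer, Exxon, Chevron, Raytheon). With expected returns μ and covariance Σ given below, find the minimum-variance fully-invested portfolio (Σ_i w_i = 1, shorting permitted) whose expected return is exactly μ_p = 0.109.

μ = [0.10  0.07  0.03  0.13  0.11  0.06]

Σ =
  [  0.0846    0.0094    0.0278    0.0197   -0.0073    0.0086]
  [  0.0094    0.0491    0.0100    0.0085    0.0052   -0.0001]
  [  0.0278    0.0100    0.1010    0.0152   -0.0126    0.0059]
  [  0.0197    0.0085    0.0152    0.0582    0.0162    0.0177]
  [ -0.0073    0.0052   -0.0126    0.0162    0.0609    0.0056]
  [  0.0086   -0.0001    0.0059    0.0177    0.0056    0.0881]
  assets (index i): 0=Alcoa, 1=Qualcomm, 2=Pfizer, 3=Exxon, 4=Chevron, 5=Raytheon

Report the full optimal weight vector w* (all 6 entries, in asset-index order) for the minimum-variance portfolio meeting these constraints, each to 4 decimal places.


0.1994  0.1737  -0.0397  0.3227  0.3102  0.0338

x=Σ⁻¹μ = [0.8946  0.8838  -0.0733  1.3472  1.4426  0.2373]
y=Σ⁻¹𝟙 = [7.4041  15.1860  7.2959  3.5935  15.7896  8.4310]
a=μᵀx=0.497190  b=𝟙ᵀx=4.732176  c=𝟙ᵀy=57.700134  D=ac−b²=6.294466
λ₁=(c·0.109−b)/D = (57.700134·0.109−4.732176)/6.294466 = 0.247382
λ₂=(a−b·0.109)/D = (0.497190−4.732176·0.109)/6.294466 = -0.002958
w* = 0.247382·x + -0.002958·y:
  w_0 = 0.247382·0.8946 + -0.002958·7.4041 = 0.1994  (Alcoa)
  w_1 = 0.247382·0.8838 + -0.002958·15.1860 = 0.1737  (Qualcomm)
  w_2 = 0.247382·-0.0733 + -0.002958·7.2959 = -0.0397  (Pfizer)
  w_3 = 0.247382·1.3472 + -0.002958·3.5935 = 0.3227  (Exxon)
  w_4 = 0.247382·1.4426 + -0.002958·15.7896 = 0.3102  (Chevron)
  w_5 = 0.247382·0.2373 + -0.002958·8.4310 = 0.0338  (Raytheon)
Σw_i=1.0000  μᵀw=0.1090
σ²=wᵀΣw=λ₁·μ_p+λ₂ = 0.247382·0.109 + -0.002958 = 0.024007 ≈ 0.0240


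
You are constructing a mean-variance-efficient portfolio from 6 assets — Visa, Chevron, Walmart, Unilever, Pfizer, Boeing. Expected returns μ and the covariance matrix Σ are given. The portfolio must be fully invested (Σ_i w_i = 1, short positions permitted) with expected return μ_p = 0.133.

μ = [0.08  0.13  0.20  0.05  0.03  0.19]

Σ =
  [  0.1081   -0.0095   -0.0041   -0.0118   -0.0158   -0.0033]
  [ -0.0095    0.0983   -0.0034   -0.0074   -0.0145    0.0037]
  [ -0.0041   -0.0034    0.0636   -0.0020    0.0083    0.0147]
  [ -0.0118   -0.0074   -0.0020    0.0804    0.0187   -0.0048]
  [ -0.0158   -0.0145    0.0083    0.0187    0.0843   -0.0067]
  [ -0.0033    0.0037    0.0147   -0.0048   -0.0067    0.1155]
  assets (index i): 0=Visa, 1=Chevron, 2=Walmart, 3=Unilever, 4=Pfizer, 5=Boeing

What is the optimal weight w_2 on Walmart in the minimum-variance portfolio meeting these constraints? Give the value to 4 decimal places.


p=Σ⁻¹μ = [1.2122  1.6352  2.9781  0.9972  0.4545  1.3161]
q=Σ⁻¹𝟙 = [14.7919  14.7951  14.2716  13.6987  13.3823  8.1359]
a=μᵀp=1.218715  b=𝟙ᵀp=8.593260  c=𝟙ᵀq=79.075488  D=ac−b²=22.526337
λ₁=(c·0.133−b)/D = (79.075488·0.133−8.593260)/22.526337 = 0.085401
λ₂=(a−b·0.133)/D = (1.218715−8.593260·0.133)/22.526337 = 0.003365
w* = 0.085401·p + 0.003365·q:
  w_0 = 0.085401·1.2122 + 0.003365·14.7919 = 0.1533  (Visa)
  w_1 = 0.085401·1.6352 + 0.003365·14.7951 = 0.1894  (Chevron)
  w_2 = 0.085401·2.9781 + 0.003365·14.2716 = 0.3024  (Walmart)
  w_3 = 0.085401·0.9972 + 0.003365·13.6987 = 0.1313  (Unilever)
  w_4 = 0.085401·0.4545 + 0.003365·13.3823 = 0.0839  (Pfizer)
  w_5 = 0.085401·1.3161 + 0.003365·8.1359 = 0.1398  (Boeing)
Σw_i=1.0000  μᵀw=0.1330
σ²=wᵀΣw=λ₁·μ_p+λ₂ = 0.085401·0.133 + 0.003365 = 0.014724 ≈ 0.0147

0.3024


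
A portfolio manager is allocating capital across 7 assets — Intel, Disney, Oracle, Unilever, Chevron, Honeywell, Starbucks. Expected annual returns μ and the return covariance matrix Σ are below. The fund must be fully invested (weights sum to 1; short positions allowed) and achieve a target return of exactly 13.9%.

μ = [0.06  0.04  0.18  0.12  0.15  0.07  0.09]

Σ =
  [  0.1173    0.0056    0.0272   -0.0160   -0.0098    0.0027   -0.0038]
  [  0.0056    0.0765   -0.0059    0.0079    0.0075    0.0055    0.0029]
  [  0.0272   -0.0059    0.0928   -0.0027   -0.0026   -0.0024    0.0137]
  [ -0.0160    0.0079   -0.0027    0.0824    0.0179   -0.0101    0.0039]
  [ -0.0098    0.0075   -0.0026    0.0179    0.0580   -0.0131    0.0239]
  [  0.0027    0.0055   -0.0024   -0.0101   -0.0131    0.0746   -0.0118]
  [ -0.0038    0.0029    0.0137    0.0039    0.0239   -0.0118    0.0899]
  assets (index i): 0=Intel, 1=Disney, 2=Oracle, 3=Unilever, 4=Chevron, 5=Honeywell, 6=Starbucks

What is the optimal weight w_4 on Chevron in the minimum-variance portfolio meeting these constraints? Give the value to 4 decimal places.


0.3742

u=Σ⁻¹μ = [0.4050  0.1361  1.9555  1.2020  2.6511  1.6322  0.1732]
v=Σ⁻¹𝟙 = [8.7678  8.7926  8.8763  11.8365  15.2854  18.2252  7.6728]
a=μᵀu=1.053466  b=𝟙ᵀu=8.155005  c=𝟙ᵀv=79.456522  D=ac−b²=17.200649
λ₁=(c·0.139−b)/D = (79.456522·0.139−8.155005)/17.200649 = 0.167985
λ₂=(a−b·0.139)/D = (1.053466−8.155005·0.139)/17.200649 = -0.004656
w* = 0.167985·u + -0.004656·v:
  w_0 = 0.167985·0.4050 + -0.004656·8.7678 = 0.0272  (Intel)
  w_1 = 0.167985·0.1361 + -0.004656·8.7926 = -0.0181  (Disney)
  w_2 = 0.167985·1.9555 + -0.004656·8.8763 = 0.2872  (Oracle)
  w_3 = 0.167985·1.2020 + -0.004656·11.8365 = 0.1468  (Unilever)
  w_4 = 0.167985·2.6511 + -0.004656·15.2854 = 0.3742  (Chevron)
  w_5 = 0.167985·1.6322 + -0.004656·18.2252 = 0.1893  (Honeywell)
  w_6 = 0.167985·0.1732 + -0.004656·7.6728 = -0.0066  (Starbucks)
Σw_i=1.0000  μᵀw=0.1390
σ²=wᵀΣw=λ₁·μ_p+λ₂ = 0.167985·0.139 + -0.004656 = 0.018694 ≈ 0.0187


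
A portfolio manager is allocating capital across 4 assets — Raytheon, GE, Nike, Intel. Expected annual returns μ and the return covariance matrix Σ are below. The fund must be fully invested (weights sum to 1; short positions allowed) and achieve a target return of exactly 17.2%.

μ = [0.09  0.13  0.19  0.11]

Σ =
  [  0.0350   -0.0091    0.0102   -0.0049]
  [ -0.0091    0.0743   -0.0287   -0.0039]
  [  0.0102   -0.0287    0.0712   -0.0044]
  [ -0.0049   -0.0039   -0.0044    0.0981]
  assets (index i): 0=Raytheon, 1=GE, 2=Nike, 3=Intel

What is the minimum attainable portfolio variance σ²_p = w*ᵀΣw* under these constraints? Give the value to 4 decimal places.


x=Σ⁻¹μ = [2.6136  3.6430  3.8596  1.5698]
y=Σ⁻¹𝟙 = [31.1725  26.0871  20.9430  13.7272]
a=μᵀx=1.614815  b=𝟙ᵀx=11.685991  c=𝟙ᵀy=91.929660  D=ac−b²=11.887021
λ₁=(c·0.172−b)/D = (91.929660·0.172−11.685991)/11.887021 = 0.347094
λ₂=(a−b·0.172)/D = (1.614815−11.685991·0.172)/11.887021 = -0.033244
w* = 0.347094·x + -0.033244·y:
  w_0 = 0.347094·2.6136 + -0.033244·31.1725 = -0.1291  (Raytheon)
  w_1 = 0.347094·3.6430 + -0.033244·26.0871 = 0.3972  (GE)
  w_2 = 0.347094·3.8596 + -0.033244·20.9430 = 0.6434  (Nike)
  w_3 = 0.347094·1.5698 + -0.033244·13.7272 = 0.0885  (Intel)
Σw_i=1.0000  μᵀw=0.1720
σ²=wᵀΣw=λ₁·μ_p+λ₂ = 0.347094·0.172 + -0.033244 = 0.026456 ≈ 0.0265

0.0265


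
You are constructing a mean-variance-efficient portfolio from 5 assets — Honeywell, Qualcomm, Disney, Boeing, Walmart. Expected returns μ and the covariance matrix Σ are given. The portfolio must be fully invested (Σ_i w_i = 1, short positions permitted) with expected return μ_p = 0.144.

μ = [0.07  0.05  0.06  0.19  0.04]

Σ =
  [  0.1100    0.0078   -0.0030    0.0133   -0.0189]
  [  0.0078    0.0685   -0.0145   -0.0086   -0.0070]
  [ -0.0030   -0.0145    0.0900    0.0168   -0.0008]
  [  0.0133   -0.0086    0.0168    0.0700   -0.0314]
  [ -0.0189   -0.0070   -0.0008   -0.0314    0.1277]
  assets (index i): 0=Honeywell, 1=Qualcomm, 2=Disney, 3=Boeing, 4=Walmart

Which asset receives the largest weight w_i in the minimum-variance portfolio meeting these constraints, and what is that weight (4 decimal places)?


Boeing (0.6846)

u=Σ⁻¹μ = [0.3691  1.2893  0.2826  3.2958  1.2507]
v=Σ⁻¹𝟙 = [8.2243  19.9584  11.1500  19.1974  14.9324]
a=μᵀu=0.783478  b=𝟙ᵀu=6.487415  c=𝟙ᵀv=73.462423  D=ac−b²=15.469664
λ₁=(c·0.144−b)/D = (73.462423·0.144−6.487415)/15.469664 = 0.264464
λ₂=(a−b·0.144)/D = (0.783478−6.487415·0.144)/15.469664 = -0.009742
w* = 0.264464·u + -0.009742·v:
  w_0 = 0.264464·0.3691 + -0.009742·8.2243 = 0.0175  (Honeywell)
  w_1 = 0.264464·1.2893 + -0.009742·19.9584 = 0.1465  (Qualcomm)
  w_2 = 0.264464·0.2826 + -0.009742·11.1500 = -0.0339  (Disney)
  w_3 = 0.264464·3.2958 + -0.009742·19.1974 = 0.6846  (Boeing)
  w_4 = 0.264464·1.2507 + -0.009742·14.9324 = 0.1853  (Walmart)
Σw_i=1.0000  μᵀw=0.1440
σ²=wᵀΣw=λ₁·μ_p+λ₂ = 0.264464·0.144 + -0.009742 = 0.028341 ≈ 0.0283


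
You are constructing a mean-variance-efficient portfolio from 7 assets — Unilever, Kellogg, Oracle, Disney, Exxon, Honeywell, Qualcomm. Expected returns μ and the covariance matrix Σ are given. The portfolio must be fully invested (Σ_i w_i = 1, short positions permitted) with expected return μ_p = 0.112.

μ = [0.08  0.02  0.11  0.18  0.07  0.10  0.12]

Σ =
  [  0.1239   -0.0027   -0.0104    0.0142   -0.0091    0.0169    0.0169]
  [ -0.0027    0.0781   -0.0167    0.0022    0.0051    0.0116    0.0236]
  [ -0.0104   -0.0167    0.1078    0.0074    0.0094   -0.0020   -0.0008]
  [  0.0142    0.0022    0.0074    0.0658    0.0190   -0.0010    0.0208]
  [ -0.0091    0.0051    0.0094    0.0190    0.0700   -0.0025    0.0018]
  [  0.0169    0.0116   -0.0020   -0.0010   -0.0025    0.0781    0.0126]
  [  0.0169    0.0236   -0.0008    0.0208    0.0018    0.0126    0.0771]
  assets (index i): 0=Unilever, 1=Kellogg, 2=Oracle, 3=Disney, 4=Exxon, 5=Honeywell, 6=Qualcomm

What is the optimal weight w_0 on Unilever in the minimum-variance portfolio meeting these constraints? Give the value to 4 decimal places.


u=Σ⁻¹μ = [0.2217  -0.0215  0.8808  2.2944  0.3135  1.1841  0.7038]
v=Σ⁻¹𝟙 = [7.2910  11.7358  10.5056  7.7294  11.1090  9.5646  3.9810]
a=μᵀu=0.751988  b=𝟙ᵀu=5.576730  c=𝟙ᵀv=61.916546  D=ac−b²=15.460585
λ₁=(c·0.112−b)/D = (61.916546·0.112−5.576730)/15.460585 = 0.087831
λ₂=(a−b·0.112)/D = (0.751988−5.576730·0.112)/15.460585 = 0.008240
w* = 0.087831·u + 0.008240·v:
  w_0 = 0.087831·0.2217 + 0.008240·7.2910 = 0.0796  (Unilever)
  w_1 = 0.087831·-0.0215 + 0.008240·11.7358 = 0.0948  (Kellogg)
  w_2 = 0.087831·0.8808 + 0.008240·10.5056 = 0.1639  (Oracle)
  w_3 = 0.087831·2.2944 + 0.008240·7.7294 = 0.2652  (Disney)
  w_4 = 0.087831·0.3135 + 0.008240·11.1090 = 0.1191  (Exxon)
  w_5 = 0.087831·1.1841 + 0.008240·9.5646 = 0.1828  (Honeywell)
  w_6 = 0.087831·0.7038 + 0.008240·3.9810 = 0.0946  (Qualcomm)
Σw_i=1.0000  μᵀw=0.1120
σ²=wᵀΣw=λ₁·μ_p+λ₂ = 0.087831·0.112 + 0.008240 = 0.018077 ≈ 0.0181

0.0796
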